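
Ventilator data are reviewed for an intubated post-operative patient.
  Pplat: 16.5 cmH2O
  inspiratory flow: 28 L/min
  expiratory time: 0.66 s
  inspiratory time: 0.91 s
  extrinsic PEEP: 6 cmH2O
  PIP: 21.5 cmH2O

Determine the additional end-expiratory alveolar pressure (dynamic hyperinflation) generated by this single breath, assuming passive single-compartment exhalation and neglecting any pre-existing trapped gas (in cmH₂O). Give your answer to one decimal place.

Flow: 28 L/min ÷ 60 = 0.4667 L/s.
Vt = flow × Ti = 0.4667 L/s × 0.91 s × 1000 mL/L = 424.7 mL.
R = (PIP − Pplat)/V̇ = (21.5 − 16.5) / 0.4667 = 5.0/0.4667 = 10.714 cmH2O·s/L.
C = Vt/(Pplat − PEEP) = 424.7 / (16.5 − 6) = 424.7/10.5 = 40.448 mL/cmH2O.
τ = R × C = 10.714 × 0.04045 L/cmH2O = 0.4334 s.
Fraction remaining = e^(−Te/τ) = e^(−0.66/0.4334) = 0.2181; trapped volume = 424.7 × 0.2181 = 92.627 mL.
Additional alveolar pressure from trapping ≈ V_trapped / C = 92.627 / 40.448 = 2.29 cmH2O.

2.3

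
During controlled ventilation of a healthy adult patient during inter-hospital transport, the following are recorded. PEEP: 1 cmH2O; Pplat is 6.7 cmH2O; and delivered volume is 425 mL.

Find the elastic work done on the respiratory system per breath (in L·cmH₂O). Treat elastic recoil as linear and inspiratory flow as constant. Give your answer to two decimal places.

1.21

Elastic work ≈ ½ × (Pplat − PEEP) × Vt = 0.5 × (6.7 − 1) × 0.425 L = 0.5 × 5.7 × 0.425 = 1.211 L·cmH2O.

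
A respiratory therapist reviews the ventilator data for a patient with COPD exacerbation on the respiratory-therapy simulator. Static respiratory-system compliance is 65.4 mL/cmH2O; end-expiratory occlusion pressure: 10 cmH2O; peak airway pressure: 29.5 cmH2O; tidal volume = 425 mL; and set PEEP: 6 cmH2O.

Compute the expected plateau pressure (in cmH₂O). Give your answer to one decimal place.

16.5

End-expiratory occlusion gives total PEEP = 10 cmH2O (intrinsic PEEP = 10 − 6 = 4). Use total PEEP for the elastic gradient.
Pplat = PEEPtotal + Vt / Cstat = 10 + 425 / 65.4 = 10 + 6.498 = 16.498 cmH2O.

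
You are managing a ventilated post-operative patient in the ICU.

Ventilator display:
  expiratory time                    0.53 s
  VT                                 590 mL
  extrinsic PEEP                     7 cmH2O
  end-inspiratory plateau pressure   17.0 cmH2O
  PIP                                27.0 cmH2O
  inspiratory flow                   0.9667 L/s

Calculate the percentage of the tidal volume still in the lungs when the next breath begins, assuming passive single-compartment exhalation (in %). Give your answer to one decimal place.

R = (PIP − Pplat)/V̇ = (27.0 − 17.0) / 0.9667 = 10.0/0.9667 = 10.344 cmH2O·s/L.
C = Vt/(Pplat − PEEP) = 590.0 / (17.0 − 7) = 590.0/10.0 = 59.0 mL/cmH2O.
τ = R × C = 10.344 × 0.059 L/cmH2O = 0.6103 s.
Fraction remaining at end-expiration = e^(−Te/τ) = e^(−0.53/0.6103) = 0.4196 → 41.96%.

42.0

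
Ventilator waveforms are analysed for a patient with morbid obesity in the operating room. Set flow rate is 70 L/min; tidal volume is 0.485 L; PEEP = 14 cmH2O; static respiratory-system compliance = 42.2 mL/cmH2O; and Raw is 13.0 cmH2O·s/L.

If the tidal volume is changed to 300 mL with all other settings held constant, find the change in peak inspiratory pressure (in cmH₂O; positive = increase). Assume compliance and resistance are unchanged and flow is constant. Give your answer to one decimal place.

PIP = Vt/C + R·V̇ + PEEP (constant-flow equation of motion).
Only the elastic term changes: ΔPIP = ΔVt / C = (300 − 485) / 42.2 = -4.384 cmH2O.

-4.4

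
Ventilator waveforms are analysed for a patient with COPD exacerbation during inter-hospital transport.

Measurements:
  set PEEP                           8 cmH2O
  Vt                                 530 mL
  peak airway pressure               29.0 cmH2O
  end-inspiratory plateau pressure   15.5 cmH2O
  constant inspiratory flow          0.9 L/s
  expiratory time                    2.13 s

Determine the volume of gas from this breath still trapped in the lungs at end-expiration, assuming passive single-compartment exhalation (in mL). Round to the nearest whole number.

R = (PIP − Pplat)/V̇ = (29.0 − 15.5) / 0.9 = 13.5/0.9 = 15.0 cmH2O·s/L.
C = Vt/(Pplat − PEEP) = 530.0 / (15.5 − 8) = 530.0/7.5 = 70.667 mL/cmH2O.
τ = R × C = 15.0 × 0.07067 L/cmH2O = 1.06 s.
Fraction remaining = e^(−Te/τ) = e^(−2.13/1.06) = 0.1341.
Trapped volume = 530.0 × 0.1341 = 71.073 mL.

71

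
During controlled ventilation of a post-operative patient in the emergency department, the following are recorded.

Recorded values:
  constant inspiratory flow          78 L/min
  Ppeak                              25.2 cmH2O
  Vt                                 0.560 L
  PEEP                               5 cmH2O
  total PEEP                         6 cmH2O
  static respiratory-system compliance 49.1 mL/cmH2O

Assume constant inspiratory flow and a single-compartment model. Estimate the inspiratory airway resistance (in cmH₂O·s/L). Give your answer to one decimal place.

Flow: 78 L/min ÷ 60 = 1.3 L/s.
Total PEEP = 6 cmH2O (set 5 + intrinsic 1); this is the baseline alveolar pressure.
Equation of motion (constant flow): PIP = Vt/C + R·V̇ + PEEP.
R·V̇ = PIP − Vt/C − PEEP = 25.2 − 560/49.1 − 6 = 25.2 − 11.405 − 6 = 7.795 cmH2O.
R = 7.795 / 1.3 = 5.996 cmH2O·s/L.

6.0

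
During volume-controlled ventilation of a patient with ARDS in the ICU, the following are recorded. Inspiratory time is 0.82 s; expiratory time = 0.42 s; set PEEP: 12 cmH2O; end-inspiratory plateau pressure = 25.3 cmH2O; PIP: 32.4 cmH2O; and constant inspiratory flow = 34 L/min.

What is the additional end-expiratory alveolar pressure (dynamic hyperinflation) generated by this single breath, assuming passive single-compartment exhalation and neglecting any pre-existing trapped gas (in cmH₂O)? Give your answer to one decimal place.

5.1

Flow: 34 L/min ÷ 60 = 0.5667 L/s.
Vt = flow × Ti = 0.5667 L/s × 0.82 s × 1000 mL/L = 464.69 mL.
R = (PIP − Pplat)/V̇ = (32.4 − 25.3) / 0.5667 = 7.1/0.5667 = 12.529 cmH2O·s/L.
C = Vt/(Pplat − PEEP) = 464.69 / (25.3 − 12) = 464.69/13.3 = 34.939 mL/cmH2O.
τ = R × C = 12.529 × 0.03494 L/cmH2O = 0.4378 s.
Fraction remaining = e^(−Te/τ) = e^(−0.42/0.4378) = 0.3831; trapped volume = 464.69 × 0.3831 = 178.02 mL.
Additional alveolar pressure from trapping ≈ V_trapped / C = 178.02 / 34.939 = 5.095 cmH2O.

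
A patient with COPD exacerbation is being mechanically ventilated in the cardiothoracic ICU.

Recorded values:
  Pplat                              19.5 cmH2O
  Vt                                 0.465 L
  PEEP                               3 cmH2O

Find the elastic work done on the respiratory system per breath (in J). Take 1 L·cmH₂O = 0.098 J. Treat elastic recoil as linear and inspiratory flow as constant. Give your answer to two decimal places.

0.38

Elastic work ≈ ½ × (Pplat − PEEP) × Vt = 0.5 × (19.5 − 3) × 0.465 L = 0.5 × 16.5 × 0.465 = 3.836 L·cmH2O.
× 0.098 J/(L·cmH2O) → 0.3759 J.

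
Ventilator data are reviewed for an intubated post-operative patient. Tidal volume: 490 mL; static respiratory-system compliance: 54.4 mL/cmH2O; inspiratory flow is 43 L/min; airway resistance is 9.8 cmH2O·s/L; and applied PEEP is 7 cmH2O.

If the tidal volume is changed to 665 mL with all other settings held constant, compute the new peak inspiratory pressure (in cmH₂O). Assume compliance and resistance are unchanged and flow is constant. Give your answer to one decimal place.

Flow: 43 L/min ÷ 60 = 0.7167 L/s.
PIP = Vt/C + R·V̇ + PEEP (constant-flow equation of motion).
Only the elastic term changes: ΔPIP = ΔVt / C = (665 − 490) / 54.4 = 3.217 cmH2O.
Original PIP = 490/54.4 + 9.8×0.7167 + 7 = 23.031 cmH2O; new PIP = 23.031 + (3.217) = 26.248 cmH2O.

26.2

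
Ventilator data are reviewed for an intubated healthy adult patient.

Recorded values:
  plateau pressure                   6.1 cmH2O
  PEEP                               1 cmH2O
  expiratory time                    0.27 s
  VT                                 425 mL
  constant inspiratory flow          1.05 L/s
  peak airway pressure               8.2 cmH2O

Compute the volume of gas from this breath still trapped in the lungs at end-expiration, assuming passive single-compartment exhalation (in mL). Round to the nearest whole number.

84

R = (PIP − Pplat)/V̇ = (8.2 − 6.1) / 1.05 = 2.1/1.05 = 2.0 cmH2O·s/L.
C = Vt/(Pplat − PEEP) = 425.0 / (6.1 − 1) = 425.0/5.1 = 83.333 mL/cmH2O.
τ = R × C = 2.0 × 0.08333 L/cmH2O = 0.1667 s.
Fraction remaining = e^(−Te/τ) = e^(−0.27/0.1667) = 0.198.
Trapped volume = 425.0 × 0.198 = 84.15 mL.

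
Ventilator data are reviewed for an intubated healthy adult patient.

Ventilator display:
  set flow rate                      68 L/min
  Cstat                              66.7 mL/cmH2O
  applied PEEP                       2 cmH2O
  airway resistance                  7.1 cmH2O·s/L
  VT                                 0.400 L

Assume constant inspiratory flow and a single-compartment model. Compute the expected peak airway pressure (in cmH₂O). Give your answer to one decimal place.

16.0

Flow: 68 L/min ÷ 60 = 1.1333 L/s.
Equation of motion (constant flow): PIP = Vt/C + R·V̇ + PEEP.
PIP = 400/66.7 + 7.1×1.1333 + 2 = 5.997 + 8.046 + 2 = 16.043 cmH2O.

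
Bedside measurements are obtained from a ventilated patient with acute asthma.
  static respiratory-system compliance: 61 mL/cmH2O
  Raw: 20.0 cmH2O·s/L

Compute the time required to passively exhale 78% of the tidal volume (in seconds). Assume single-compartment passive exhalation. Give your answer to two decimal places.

τ = R × C = 20.0 × 61 mL/cmH2O = 20.0 × 0.061 L/cmH2O = 1.22 s.
Exhaled fraction f = 1 − e^(−t/τ) → t = −τ·ln(1 − f) = −1.22·ln(0.22) = 1.847 s.

1.85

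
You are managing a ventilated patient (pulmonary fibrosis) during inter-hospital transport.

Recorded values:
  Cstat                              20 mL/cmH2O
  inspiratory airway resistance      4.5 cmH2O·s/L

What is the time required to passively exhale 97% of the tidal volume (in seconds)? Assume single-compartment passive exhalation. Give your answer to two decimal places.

τ = R × C = 4.5 × 20 mL/cmH2O = 4.5 × 0.020 L/cmH2O = 0.09 s.
Exhaled fraction f = 1 − e^(−t/τ) → t = −τ·ln(1 − f) = −0.09·ln(0.03) = 0.3156 s.

0.32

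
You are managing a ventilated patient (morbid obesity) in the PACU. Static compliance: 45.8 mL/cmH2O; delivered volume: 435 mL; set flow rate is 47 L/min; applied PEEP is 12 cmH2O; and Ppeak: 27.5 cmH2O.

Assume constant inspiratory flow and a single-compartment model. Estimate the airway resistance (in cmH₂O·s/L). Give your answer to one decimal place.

7.7

Flow: 47 L/min ÷ 60 = 0.7833 L/s.
Equation of motion (constant flow): PIP = Vt/C + R·V̇ + PEEP.
R·V̇ = PIP − Vt/C − PEEP = 27.5 − 435/45.8 − 12 = 27.5 − 9.498 − 12 = 6.002 cmH2O.
R = 6.002 / 0.7833 = 7.662 cmH2O·s/L.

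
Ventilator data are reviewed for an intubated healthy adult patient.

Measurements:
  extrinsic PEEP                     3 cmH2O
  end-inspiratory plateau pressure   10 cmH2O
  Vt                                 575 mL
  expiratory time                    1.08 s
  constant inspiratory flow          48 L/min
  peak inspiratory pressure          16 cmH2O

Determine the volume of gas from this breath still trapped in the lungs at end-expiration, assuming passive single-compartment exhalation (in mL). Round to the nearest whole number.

100

Flow: 48 L/min ÷ 60 = 0.8 L/s.
R = (PIP − Pplat)/V̇ = (16 − 10) / 0.8 = 6.0/0.8 = 7.5 cmH2O·s/L.
C = Vt/(Pplat − PEEP) = 575.0 / (10 − 3) = 575.0/7.0 = 82.143 mL/cmH2O.
τ = R × C = 7.5 × 0.08214 L/cmH2O = 0.6161 s.
Fraction remaining = e^(−Te/τ) = e^(−1.08/0.6161) = 0.1733.
Trapped volume = 575.0 × 0.1733 = 99.648 mL.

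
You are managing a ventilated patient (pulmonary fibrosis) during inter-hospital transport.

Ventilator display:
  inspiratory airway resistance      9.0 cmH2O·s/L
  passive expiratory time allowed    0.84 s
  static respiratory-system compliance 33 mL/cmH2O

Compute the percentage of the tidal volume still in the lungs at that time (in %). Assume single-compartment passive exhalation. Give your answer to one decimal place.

5.9

τ = R × C = 9.0 × 33 mL/cmH2O = 9.0 × 0.033 L/cmH2O = 0.297 s.
Passive exhalation: V(t)/V₀ = e^(−t/τ) = e^(−0.84/0.297) = 0.05911.
Fraction remaining = 0.05911 → 5.911%.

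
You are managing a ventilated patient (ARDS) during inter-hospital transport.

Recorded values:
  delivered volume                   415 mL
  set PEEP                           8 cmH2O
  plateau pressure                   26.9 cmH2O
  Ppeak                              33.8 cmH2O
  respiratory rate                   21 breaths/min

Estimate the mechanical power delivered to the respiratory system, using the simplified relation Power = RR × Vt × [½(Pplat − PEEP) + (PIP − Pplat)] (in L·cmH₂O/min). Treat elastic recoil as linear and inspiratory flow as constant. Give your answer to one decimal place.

142.5

Per-breath work = Vt × [½(Pplat−PEEP) + (PIP−Pplat)] = 0.415 × [0.5×18.9 + 6.9] = 0.415 × 16.35 = 6.785 L·cmH2O.
Power = 21 × 6.785 = 142.49 L·cmH2O/min.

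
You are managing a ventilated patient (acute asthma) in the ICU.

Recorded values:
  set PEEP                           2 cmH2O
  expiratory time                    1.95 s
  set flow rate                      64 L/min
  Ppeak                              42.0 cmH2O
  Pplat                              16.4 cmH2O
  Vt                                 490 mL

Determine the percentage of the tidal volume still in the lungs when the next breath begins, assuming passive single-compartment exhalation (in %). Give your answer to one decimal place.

Flow: 64 L/min ÷ 60 = 1.0667 L/s.
R = (PIP − Pplat)/V̇ = (42.0 − 16.4) / 1.0667 = 25.6/1.0667 = 23.999 cmH2O·s/L.
C = Vt/(Pplat − PEEP) = 490.0 / (16.4 − 2) = 490.0/14.4 = 34.028 mL/cmH2O.
τ = R × C = 23.999 × 0.03403 L/cmH2O = 0.8167 s.
Fraction remaining at end-expiration = e^(−Te/τ) = e^(−1.95/0.8167) = 0.09184 → 9.184%.

9.2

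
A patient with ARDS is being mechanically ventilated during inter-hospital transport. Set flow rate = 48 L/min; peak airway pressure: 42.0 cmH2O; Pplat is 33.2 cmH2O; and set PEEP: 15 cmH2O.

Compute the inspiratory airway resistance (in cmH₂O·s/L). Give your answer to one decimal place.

Flow: 48 L/min ÷ 60 = 0.8 L/s.
Raw = (PIP − Pplat) / flow = (42.0 − 33.2) / 0.8 = 8.8 / 0.8 = 11.0 cmH2O·s/L.

11.0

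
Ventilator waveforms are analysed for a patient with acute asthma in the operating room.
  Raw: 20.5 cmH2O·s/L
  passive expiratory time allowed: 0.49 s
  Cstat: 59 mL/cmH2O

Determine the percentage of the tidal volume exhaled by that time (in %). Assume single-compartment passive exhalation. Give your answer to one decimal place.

33.3

τ = R × C = 20.5 × 59 mL/cmH2O = 20.5 × 0.059 L/cmH2O = 1.21 s.
Passive exhalation: V(t)/V₀ = e^(−t/τ) = e^(−0.49/1.21) = 0.667.
Fraction exhaled = 1 − 0.667 = 0.333 → 33.3%.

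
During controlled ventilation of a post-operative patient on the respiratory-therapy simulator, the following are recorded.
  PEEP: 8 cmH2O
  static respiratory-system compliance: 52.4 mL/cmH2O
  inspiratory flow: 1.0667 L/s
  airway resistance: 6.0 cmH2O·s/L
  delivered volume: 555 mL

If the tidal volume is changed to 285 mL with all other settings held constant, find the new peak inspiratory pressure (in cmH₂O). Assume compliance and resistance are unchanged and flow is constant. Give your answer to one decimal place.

PIP = Vt/C + R·V̇ + PEEP (constant-flow equation of motion).
Only the elastic term changes: ΔPIP = ΔVt / C = (285 − 555) / 52.4 = -5.153 cmH2O.
Original PIP = 555/52.4 + 6.0×1.0667 + 8 = 24.992 cmH2O; new PIP = 24.992 + (-5.153) = 19.839 cmH2O.

19.8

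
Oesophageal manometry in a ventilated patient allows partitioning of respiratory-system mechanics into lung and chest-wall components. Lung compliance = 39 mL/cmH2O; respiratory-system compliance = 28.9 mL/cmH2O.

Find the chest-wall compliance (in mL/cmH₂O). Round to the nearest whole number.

112

1/Ccw = 1/Crs − 1/CL.
1/Ccw = 1/28.9 − 1/39 = 0.008961.
Ccw = 111.59 mL/cmH2O.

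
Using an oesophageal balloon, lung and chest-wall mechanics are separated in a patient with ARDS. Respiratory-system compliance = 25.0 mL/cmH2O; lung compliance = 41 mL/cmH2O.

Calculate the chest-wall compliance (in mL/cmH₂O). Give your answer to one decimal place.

64.1

1/Ccw = 1/Crs − 1/CL.
1/Ccw = 1/25.0 − 1/41 = 0.01561.
Ccw = 64.061 mL/cmH2O.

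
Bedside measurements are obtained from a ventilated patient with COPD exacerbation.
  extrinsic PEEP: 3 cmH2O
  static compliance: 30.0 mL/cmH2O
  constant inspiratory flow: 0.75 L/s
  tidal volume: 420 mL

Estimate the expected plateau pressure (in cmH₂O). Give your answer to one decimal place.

17.0

Pplat = PEEP + Vt / Cstat = 3 + 420 / 30.0 = 3 + 14.0 = 17.0 cmH2O.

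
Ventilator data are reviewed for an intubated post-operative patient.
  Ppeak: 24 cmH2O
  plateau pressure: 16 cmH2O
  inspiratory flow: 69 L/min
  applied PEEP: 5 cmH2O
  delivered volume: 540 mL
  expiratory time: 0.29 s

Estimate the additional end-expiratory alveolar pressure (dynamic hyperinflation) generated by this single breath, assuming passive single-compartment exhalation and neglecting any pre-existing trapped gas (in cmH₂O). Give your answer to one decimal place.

Flow: 69 L/min ÷ 60 = 1.15 L/s.
R = (PIP − Pplat)/V̇ = (24 − 16) / 1.15 = 8.0/1.15 = 6.957 cmH2O·s/L.
C = Vt/(Pplat − PEEP) = 540.0 / (16 − 5) = 540.0/11.0 = 49.091 mL/cmH2O.
τ = R × C = 6.957 × 0.04909 L/cmH2O = 0.3415 s.
Fraction remaining = e^(−Te/τ) = e^(−0.29/0.3415) = 0.4278; trapped volume = 540.0 × 0.4278 = 231.01 mL.
Additional alveolar pressure from trapping ≈ V_trapped / C = 231.01 / 49.091 = 4.706 cmH2O.

4.7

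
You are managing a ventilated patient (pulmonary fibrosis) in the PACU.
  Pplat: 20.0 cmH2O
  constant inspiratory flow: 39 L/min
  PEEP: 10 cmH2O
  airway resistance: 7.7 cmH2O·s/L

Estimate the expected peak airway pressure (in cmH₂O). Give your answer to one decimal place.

25.0

Flow: 39 L/min ÷ 60 = 0.65 L/s.
PIP = Pplat + Raw × flow = 20.0 + 7.7 × 0.65 = 20.0 + 5.005 = 25.005 cmH2O.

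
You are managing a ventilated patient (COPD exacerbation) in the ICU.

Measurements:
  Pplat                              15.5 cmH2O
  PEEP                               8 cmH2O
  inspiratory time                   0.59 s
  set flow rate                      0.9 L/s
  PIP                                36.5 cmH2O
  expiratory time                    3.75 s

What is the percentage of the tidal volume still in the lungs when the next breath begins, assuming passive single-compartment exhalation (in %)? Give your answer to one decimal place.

Vt = flow × Ti = 0.9 L/s × 0.59 s × 1000 mL/L = 531.0 mL.
R = (PIP − Pplat)/V̇ = (36.5 − 15.5) / 0.9 = 21.0/0.9 = 23.333 cmH2O·s/L.
C = Vt/(Pplat − PEEP) = 531.0 / (15.5 − 8) = 531.0/7.5 = 70.8 mL/cmH2O.
τ = R × C = 23.333 × 0.0708 L/cmH2O = 1.652 s.
Fraction remaining at end-expiration = e^(−Te/τ) = e^(−3.75/1.652) = 0.1033 → 10.33%.

10.3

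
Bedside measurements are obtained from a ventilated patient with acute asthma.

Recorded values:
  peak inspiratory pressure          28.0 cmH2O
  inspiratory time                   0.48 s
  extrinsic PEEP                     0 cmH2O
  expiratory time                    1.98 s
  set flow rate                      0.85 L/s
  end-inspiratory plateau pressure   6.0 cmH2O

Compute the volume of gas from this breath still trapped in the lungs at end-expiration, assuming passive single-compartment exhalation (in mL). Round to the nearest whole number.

132

Vt = flow × Ti = 0.85 L/s × 0.48 s × 1000 mL/L = 408.0 mL.
R = (PIP − Pplat)/V̇ = (28.0 − 6.0) / 0.85 = 22.0/0.85 = 25.882 cmH2O·s/L.
C = Vt/(Pplat − PEEP) = 408.0 / (6.0 − 0) = 408.0/6.0 = 68.0 mL/cmH2O.
τ = R × C = 25.882 × 0.068 L/cmH2O = 1.76 s.
Fraction remaining = e^(−Te/τ) = e^(−1.98/1.76) = 0.3247.
Trapped volume = 408.0 × 0.3247 = 132.48 mL.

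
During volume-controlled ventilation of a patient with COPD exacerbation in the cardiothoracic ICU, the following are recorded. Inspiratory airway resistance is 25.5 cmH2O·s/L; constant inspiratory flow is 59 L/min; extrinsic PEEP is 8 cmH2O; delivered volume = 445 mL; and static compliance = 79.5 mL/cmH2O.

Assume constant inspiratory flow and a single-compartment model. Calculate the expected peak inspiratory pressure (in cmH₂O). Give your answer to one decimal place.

Flow: 59 L/min ÷ 60 = 0.9833 L/s.
Equation of motion (constant flow): PIP = Vt/C + R·V̇ + PEEP.
PIP = 445/79.5 + 25.5×0.9833 + 8 = 5.597 + 25.074 + 8 = 38.671 cmH2O.

38.7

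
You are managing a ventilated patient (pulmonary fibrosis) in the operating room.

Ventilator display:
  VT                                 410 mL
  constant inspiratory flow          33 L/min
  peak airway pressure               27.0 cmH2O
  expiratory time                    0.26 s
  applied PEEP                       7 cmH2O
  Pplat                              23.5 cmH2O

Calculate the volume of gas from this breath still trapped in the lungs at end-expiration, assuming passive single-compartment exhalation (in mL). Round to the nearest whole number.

Flow: 33 L/min ÷ 60 = 0.55 L/s.
R = (PIP − Pplat)/V̇ = (27.0 − 23.5) / 0.55 = 3.5/0.55 = 6.364 cmH2O·s/L.
C = Vt/(Pplat − PEEP) = 410.0 / (23.5 − 7) = 410.0/16.5 = 24.848 mL/cmH2O.
τ = R × C = 6.364 × 0.02485 L/cmH2O = 0.1581 s.
Fraction remaining = e^(−Te/τ) = e^(−0.26/0.1581) = 0.1931.
Trapped volume = 410.0 × 0.1931 = 79.171 mL.

79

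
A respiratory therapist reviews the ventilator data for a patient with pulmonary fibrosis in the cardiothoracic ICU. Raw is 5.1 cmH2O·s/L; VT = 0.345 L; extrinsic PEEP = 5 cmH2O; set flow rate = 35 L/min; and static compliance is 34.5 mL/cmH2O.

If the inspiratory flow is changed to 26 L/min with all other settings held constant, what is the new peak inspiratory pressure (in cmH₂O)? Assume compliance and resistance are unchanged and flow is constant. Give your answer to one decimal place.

17.2

Flow: 35 L/min ÷ 60 = 0.5833 L/s.
New flow: 26 L/min ÷ 60 = 0.4333 L/s.
PIP = Vt/C + R·V̇ + PEEP (constant-flow equation of motion).
Only the resistive term changes: ΔPIP = R × ΔV̇ = 5.1 × (0.4333 − 0.5833) = 5.1 × -0.15 = -0.765 cmH2O.
Original PIP = 345/34.5 + 5.1×0.5833 + 5 = 17.975 cmH2O; new PIP = 17.975 + (-0.765) = 17.21 cmH2O.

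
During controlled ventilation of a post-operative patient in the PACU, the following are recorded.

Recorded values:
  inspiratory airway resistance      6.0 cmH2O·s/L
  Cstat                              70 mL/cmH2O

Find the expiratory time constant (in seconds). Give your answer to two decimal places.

τ = R × C = 6.0 × 70 mL/cmH2O = 6.0 × 0.070 L/cmH2O = 0.42 s.

0.42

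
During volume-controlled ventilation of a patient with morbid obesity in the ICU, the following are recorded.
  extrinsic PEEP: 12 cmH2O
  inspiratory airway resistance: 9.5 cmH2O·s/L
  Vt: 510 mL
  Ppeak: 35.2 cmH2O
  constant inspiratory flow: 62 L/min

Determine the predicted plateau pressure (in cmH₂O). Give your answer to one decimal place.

Flow: 62 L/min ÷ 60 = 1.0333 L/s.
Pplat = PIP − Raw × flow = 35.2 − 9.5 × 1.0333 = 35.2 − 9.816 = 25.384 cmH2O.

25.4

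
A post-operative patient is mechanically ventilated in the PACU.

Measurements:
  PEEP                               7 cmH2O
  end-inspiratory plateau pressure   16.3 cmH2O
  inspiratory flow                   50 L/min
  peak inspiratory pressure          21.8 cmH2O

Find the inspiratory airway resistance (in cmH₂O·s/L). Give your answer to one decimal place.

6.6

Flow: 50 L/min ÷ 60 = 0.8333 L/s.
Raw = (PIP − Pplat) / flow = (21.8 − 16.3) / 0.8333 = 5.5 / 0.8333 = 6.6 cmH2O·s/L.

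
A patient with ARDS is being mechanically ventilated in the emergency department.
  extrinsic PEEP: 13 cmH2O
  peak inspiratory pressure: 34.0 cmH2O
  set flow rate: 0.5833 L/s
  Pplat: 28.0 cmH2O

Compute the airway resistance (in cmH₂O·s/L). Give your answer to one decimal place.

10.3

Raw = (PIP − Pplat) / flow = (34.0 − 28.0) / 0.5833 = 6.0 / 0.5833 = 10.286 cmH2O·s/L.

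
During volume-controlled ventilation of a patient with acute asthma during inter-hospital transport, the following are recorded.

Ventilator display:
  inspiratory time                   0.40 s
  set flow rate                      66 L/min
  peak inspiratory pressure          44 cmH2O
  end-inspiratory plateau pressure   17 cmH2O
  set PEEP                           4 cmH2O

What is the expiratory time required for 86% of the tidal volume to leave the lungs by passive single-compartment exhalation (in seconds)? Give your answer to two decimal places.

1.63

Flow: 66 L/min ÷ 60 = 1.1 L/s.
Vt = flow × Ti = 1.1 L/s × 0.40 s × 1000 mL/L = 440.0 mL.
R = (PIP − Pplat)/V̇ = (44 − 17) / 1.1 = 27.0/1.1 = 24.545 cmH2O·s/L.
C = Vt/(Pplat − PEEP) = 440.0 / (17 − 4) = 440.0/13.0 = 33.846 mL/cmH2O.
τ = R × C = 24.545 × 0.03385 L/cmH2O = 0.8308 s.
t = −τ·ln(1 − 0.86) = −0.8308·ln(0.14) = 1.633 s.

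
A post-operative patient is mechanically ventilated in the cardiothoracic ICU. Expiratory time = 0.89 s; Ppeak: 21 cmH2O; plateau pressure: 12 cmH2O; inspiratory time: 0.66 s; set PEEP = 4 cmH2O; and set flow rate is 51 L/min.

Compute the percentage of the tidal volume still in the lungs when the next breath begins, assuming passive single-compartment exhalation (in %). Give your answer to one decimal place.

Flow: 51 L/min ÷ 60 = 0.85 L/s.
Vt = flow × Ti = 0.85 L/s × 0.66 s × 1000 mL/L = 561.0 mL.
R = (PIP − Pplat)/V̇ = (21 − 12) / 0.85 = 9.0/0.85 = 10.588 cmH2O·s/L.
C = Vt/(Pplat − PEEP) = 561.0 / (12 − 4) = 561.0/8.0 = 70.125 mL/cmH2O.
τ = R × C = 10.588 × 0.07013 L/cmH2O = 0.7425 s.
Fraction remaining at end-expiration = e^(−Te/τ) = e^(−0.89/0.7425) = 0.3016 → 30.16%.

30.2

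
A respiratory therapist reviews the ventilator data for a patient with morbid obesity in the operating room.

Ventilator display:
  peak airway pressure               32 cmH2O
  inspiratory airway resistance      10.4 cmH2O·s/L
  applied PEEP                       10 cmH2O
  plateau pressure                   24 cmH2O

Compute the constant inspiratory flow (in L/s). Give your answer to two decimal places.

flow = (PIP − Pplat) / Raw = 8.0 / 10.4 = 0.7692 L/s.

0.77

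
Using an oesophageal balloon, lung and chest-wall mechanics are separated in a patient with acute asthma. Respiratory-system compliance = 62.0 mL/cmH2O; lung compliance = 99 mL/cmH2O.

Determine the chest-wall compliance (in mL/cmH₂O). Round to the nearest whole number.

166

1/Ccw = 1/Crs − 1/CL.
1/Ccw = 1/62.0 − 1/99 = 0.006028.
Ccw = 165.89 mL/cmH2O.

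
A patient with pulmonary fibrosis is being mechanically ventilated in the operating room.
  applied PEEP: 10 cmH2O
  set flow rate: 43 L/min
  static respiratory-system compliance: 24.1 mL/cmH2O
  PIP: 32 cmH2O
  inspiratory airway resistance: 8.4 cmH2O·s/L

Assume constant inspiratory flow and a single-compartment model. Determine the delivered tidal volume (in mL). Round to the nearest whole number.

Flow: 43 L/min ÷ 60 = 0.7167 L/s.
Equation of motion (constant flow): PIP = Vt/C + R·V̇ + PEEP.
Vt/C = PIP − R·V̇ − PEEP = 32 − 6.02 − 10 = 15.98 cmH2O.
Vt = C × 15.98 = 24.1 × 15.98 = 385.12 mL.

385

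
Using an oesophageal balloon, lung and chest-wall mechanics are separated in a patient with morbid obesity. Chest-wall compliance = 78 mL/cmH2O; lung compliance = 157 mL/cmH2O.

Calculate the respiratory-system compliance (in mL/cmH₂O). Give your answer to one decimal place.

52.1

Lung and chest wall are elastances in series: 1/Crs = 1/CL + 1/Ccw.
1/Crs = 1/157 + 1/78 = 0.01919.
Crs = 52.11 mL/cmH2O.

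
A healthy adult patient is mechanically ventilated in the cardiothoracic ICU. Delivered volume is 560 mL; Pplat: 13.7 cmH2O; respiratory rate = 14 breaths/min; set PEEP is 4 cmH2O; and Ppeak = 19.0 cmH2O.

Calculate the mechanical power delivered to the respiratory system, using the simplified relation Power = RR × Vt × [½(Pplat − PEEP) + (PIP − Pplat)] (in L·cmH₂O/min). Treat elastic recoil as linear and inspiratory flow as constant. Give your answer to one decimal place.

Per-breath work = Vt × [½(Pplat−PEEP) + (PIP−Pplat)] = 0.560 × [0.5×9.7 + 5.3] = 0.560 × 10.15 = 5.684 L·cmH2O.
Power = 14 × 5.684 = 79.576 L·cmH2O/min.

79.6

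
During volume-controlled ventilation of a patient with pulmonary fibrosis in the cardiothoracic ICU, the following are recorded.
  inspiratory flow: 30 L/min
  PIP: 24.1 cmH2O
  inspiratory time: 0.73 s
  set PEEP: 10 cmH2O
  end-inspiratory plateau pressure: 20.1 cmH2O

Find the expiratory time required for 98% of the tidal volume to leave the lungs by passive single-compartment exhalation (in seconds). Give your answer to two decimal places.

Flow: 30 L/min ÷ 60 = 0.5 L/s.
Vt = flow × Ti = 0.5 L/s × 0.73 s × 1000 mL/L = 365.0 mL.
R = (PIP − Pplat)/V̇ = (24.1 − 20.1) / 0.5 = 4.0/0.5 = 8.0 cmH2O·s/L.
C = Vt/(Pplat − PEEP) = 365.0 / (20.1 − 10) = 365.0/10.1 = 36.139 mL/cmH2O.
τ = R × C = 8.0 × 0.03614 L/cmH2O = 0.2891 s.
t = −τ·ln(1 − 0.98) = −0.2891·ln(0.02) = 1.131 s.

1.13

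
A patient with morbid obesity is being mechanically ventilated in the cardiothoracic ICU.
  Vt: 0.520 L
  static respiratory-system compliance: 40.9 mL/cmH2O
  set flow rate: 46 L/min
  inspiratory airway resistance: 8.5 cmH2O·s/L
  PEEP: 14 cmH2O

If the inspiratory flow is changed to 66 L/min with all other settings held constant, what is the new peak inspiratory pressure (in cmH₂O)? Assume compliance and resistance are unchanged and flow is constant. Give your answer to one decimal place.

36.1

Flow: 46 L/min ÷ 60 = 0.7667 L/s.
New flow: 66 L/min ÷ 60 = 1.1 L/s.
PIP = Vt/C + R·V̇ + PEEP (constant-flow equation of motion).
Only the resistive term changes: ΔPIP = R × ΔV̇ = 8.5 × (1.1 − 0.7667) = 8.5 × 0.3333 = 2.833 cmH2O.
Original PIP = 520/40.9 + 8.5×0.7667 + 14 = 33.231 cmH2O; new PIP = 33.231 + (2.833) = 36.064 cmH2O.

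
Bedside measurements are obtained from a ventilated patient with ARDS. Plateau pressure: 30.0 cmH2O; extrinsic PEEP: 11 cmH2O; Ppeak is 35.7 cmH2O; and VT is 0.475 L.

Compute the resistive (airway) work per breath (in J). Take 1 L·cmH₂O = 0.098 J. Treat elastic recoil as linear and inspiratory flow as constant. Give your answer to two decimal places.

With constant inspiratory flow the resistive pressure is constant at PIP − Pplat = 35.7 − 30.0 = 5.7 cmH2O, so resistive work = 5.7 × 0.475 = 2.708 L·cmH2O.
× 0.098 J/(L·cmH2O) → 0.2654 J.

0.27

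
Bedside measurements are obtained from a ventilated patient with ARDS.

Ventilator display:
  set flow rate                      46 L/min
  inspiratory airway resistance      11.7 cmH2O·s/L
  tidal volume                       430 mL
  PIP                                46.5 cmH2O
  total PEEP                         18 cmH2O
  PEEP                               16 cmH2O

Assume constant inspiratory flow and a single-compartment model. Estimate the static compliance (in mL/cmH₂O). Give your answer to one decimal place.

22.0

Flow: 46 L/min ÷ 60 = 0.7667 L/s.
Total PEEP = 18 cmH2O (set 16 + intrinsic 2); this is the baseline alveolar pressure.
Equation of motion (constant flow): PIP = Vt/C + R·V̇ + PEEP.
Vt/C = PIP − R·V̇ − PEEP = 46.5 − 11.7×0.7667 − 18 = 46.5 − 8.97 − 18 = 19.53 cmH2O.
C = Vt / 19.53 = 430 / 19.53 = 22.017 mL/cmH2O.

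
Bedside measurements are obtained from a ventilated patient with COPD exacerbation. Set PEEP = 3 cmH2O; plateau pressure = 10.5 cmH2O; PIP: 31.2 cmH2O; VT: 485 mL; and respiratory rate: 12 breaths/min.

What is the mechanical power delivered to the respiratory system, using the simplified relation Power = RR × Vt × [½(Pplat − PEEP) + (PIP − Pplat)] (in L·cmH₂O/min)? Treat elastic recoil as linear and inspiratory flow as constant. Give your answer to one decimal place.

Per-breath work = Vt × [½(Pplat−PEEP) + (PIP−Pplat)] = 0.485 × [0.5×7.5 + 20.7] = 0.485 × 24.45 = 11.858 L·cmH2O.
Power = 12 × 11.858 = 142.3 L·cmH2O/min.

142.3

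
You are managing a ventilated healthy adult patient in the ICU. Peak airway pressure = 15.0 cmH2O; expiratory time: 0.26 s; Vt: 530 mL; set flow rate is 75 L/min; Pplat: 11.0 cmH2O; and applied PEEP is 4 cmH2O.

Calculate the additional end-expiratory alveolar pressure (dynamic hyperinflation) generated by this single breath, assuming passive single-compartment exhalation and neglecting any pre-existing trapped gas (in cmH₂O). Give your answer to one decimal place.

2.4

Flow: 75 L/min ÷ 60 = 1.25 L/s.
R = (PIP − Pplat)/V̇ = (15.0 − 11.0) / 1.25 = 4.0/1.25 = 3.2 cmH2O·s/L.
C = Vt/(Pplat − PEEP) = 530.0 / (11.0 − 4) = 530.0/7.0 = 75.714 mL/cmH2O.
τ = R × C = 3.2 × 0.07571 L/cmH2O = 0.2423 s.
Fraction remaining = e^(−Te/τ) = e^(−0.26/0.2423) = 0.342; trapped volume = 530.0 × 0.342 = 181.26 mL.
Additional alveolar pressure from trapping ≈ V_trapped / C = 181.26 / 75.714 = 2.394 cmH2O.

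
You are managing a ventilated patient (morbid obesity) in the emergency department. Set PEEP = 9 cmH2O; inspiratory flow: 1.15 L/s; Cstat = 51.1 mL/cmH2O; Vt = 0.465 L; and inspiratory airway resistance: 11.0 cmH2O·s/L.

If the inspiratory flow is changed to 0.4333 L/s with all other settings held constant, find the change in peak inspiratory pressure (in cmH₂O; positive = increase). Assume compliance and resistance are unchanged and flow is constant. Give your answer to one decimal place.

PIP = Vt/C + R·V̇ + PEEP (constant-flow equation of motion).
Only the resistive term changes: ΔPIP = R × ΔV̇ = 11.0 × (0.4333 − 1.15) = 11.0 × -0.7167 = -7.884 cmH2O.

-7.9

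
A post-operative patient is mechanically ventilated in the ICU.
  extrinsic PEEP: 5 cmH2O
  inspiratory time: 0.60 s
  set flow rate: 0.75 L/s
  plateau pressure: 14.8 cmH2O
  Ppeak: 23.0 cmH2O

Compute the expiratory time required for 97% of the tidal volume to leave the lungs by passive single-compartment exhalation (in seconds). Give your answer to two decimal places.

Vt = flow × Ti = 0.75 L/s × 0.60 s × 1000 mL/L = 450.0 mL.
R = (PIP − Pplat)/V̇ = (23.0 − 14.8) / 0.75 = 8.2/0.75 = 10.933 cmH2O·s/L.
C = Vt/(Pplat − PEEP) = 450.0 / (14.8 − 5) = 450.0/9.8 = 45.918 mL/cmH2O.
τ = R × C = 10.933 × 0.04592 L/cmH2O = 0.502 s.
t = −τ·ln(1 − 0.97) = −0.502·ln(0.03) = 1.76 s.

1.76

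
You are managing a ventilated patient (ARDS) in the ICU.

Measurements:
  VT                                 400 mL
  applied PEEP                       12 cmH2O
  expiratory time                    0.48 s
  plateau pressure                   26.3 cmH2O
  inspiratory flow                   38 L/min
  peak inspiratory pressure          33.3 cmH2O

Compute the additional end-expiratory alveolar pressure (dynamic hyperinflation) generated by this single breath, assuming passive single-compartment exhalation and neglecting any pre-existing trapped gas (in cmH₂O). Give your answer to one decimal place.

Flow: 38 L/min ÷ 60 = 0.6333 L/s.
R = (PIP − Pplat)/V̇ = (33.3 − 26.3) / 0.6333 = 7.0/0.6333 = 11.053 cmH2O·s/L.
C = Vt/(Pplat − PEEP) = 400.0 / (26.3 − 12) = 400.0/14.3 = 27.972 mL/cmH2O.
τ = R × C = 11.053 × 0.02797 L/cmH2O = 0.3092 s.
Fraction remaining = e^(−Te/τ) = e^(−0.48/0.3092) = 0.2117; trapped volume = 400.0 × 0.2117 = 84.68 mL.
Additional alveolar pressure from trapping ≈ V_trapped / C = 84.68 / 27.972 = 3.027 cmH2O.

3.0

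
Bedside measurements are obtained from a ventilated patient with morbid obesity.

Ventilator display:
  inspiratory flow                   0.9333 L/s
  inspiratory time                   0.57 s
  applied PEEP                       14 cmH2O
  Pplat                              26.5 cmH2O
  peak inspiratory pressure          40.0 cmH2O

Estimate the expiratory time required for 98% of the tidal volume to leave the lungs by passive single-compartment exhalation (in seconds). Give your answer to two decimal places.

2.41

Vt = flow × Ti = 0.9333 L/s × 0.57 s × 1000 mL/L = 531.98 mL.
R = (PIP − Pplat)/V̇ = (40.0 − 26.5) / 0.9333 = 13.5/0.9333 = 14.465 cmH2O·s/L.
C = Vt/(Pplat − PEEP) = 531.98 / (26.5 − 14) = 531.98/12.5 = 42.558 mL/cmH2O.
τ = R × C = 14.465 × 0.04256 L/cmH2O = 0.6156 s.
t = −τ·ln(1 − 0.98) = −0.6156·ln(0.02) = 2.408 s.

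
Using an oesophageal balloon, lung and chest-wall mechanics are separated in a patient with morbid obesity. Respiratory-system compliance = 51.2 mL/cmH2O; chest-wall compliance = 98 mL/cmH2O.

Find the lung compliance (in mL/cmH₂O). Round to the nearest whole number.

1/CL = 1/Crs − 1/Ccw.
1/CL = 1/51.2 − 1/98 = 0.009327.
CL = 107.22 mL/cmH2O.

107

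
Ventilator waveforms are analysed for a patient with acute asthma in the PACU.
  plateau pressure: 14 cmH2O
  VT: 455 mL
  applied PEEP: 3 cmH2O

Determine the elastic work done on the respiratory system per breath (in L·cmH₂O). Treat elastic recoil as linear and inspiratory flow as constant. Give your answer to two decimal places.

Elastic work ≈ ½ × (Pplat − PEEP) × Vt = 0.5 × (14 − 3) × 0.455 L = 0.5 × 11.0 × 0.455 = 2.503 L·cmH2O.

2.50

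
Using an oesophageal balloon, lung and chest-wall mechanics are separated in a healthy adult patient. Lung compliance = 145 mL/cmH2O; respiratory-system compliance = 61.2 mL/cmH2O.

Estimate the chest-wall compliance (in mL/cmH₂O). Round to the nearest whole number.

106

1/Ccw = 1/Crs − 1/CL.
1/Ccw = 1/61.2 − 1/145 = 0.009443.
Ccw = 105.9 mL/cmH2O.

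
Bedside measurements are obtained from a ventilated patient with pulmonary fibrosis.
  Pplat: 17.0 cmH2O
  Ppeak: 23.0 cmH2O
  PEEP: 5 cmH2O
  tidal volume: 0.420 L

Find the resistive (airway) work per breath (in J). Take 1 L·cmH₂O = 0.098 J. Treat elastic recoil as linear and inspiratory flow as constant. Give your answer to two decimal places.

With constant inspiratory flow the resistive pressure is constant at PIP − Pplat = 23.0 − 17.0 = 6.0 cmH2O, so resistive work = 6.0 × 0.420 = 2.52 L·cmH2O.
× 0.098 J/(L·cmH2O) → 0.247 J.

0.25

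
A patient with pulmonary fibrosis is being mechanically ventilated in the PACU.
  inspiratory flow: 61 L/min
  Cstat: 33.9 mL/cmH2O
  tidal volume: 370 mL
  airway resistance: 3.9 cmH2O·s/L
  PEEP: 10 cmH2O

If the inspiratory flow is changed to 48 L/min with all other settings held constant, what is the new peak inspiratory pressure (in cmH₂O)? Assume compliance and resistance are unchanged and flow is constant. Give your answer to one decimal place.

24.0

Flow: 61 L/min ÷ 60 = 1.0167 L/s.
New flow: 48 L/min ÷ 60 = 0.8 L/s.
PIP = Vt/C + R·V̇ + PEEP (constant-flow equation of motion).
Only the resistive term changes: ΔPIP = R × ΔV̇ = 3.9 × (0.8 − 1.0167) = 3.9 × -0.2167 = -0.8451 cmH2O.
Original PIP = 370/33.9 + 3.9×1.0167 + 10 = 24.88 cmH2O; new PIP = 24.88 + (-0.8451) = 24.035 cmH2O.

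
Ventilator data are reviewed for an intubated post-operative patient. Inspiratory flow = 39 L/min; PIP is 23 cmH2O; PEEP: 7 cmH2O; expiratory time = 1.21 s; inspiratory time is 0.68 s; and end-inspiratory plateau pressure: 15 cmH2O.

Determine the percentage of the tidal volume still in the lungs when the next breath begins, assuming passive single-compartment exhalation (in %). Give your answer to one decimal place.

16.9

Flow: 39 L/min ÷ 60 = 0.65 L/s.
Vt = flow × Ti = 0.65 L/s × 0.68 s × 1000 mL/L = 442.0 mL.
R = (PIP − Pplat)/V̇ = (23 − 15) / 0.65 = 8.0/0.65 = 12.308 cmH2O·s/L.
C = Vt/(Pplat − PEEP) = 442.0 / (15 − 7) = 442.0/8.0 = 55.25 mL/cmH2O.
τ = R × C = 12.308 × 0.05525 L/cmH2O = 0.68 s.
Fraction remaining at end-expiration = e^(−Te/τ) = e^(−1.21/0.68) = 0.1687 → 16.87%.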